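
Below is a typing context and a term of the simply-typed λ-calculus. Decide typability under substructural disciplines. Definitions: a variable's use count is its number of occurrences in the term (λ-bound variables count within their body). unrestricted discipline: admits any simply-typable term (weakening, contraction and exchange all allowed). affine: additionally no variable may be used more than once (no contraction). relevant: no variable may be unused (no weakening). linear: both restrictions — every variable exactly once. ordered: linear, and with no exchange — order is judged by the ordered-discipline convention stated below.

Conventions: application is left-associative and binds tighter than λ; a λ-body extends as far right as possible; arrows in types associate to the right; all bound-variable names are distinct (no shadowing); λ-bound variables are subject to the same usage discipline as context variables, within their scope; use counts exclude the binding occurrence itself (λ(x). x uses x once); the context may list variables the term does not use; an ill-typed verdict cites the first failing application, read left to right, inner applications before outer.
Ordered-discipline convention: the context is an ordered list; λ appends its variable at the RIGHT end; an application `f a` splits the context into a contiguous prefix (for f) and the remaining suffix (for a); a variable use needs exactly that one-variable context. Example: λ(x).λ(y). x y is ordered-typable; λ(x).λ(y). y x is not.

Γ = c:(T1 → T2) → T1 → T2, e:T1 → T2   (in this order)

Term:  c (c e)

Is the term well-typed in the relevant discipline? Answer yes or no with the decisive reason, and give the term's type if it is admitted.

yes — none of c, e goes unused; term : T1 → T2
variable uses: c: 2, e: 1
order of uses: c, c, e
typing: the term checks, with type T1 → T2
summary: ordered ✗ · linear ✗ · affine ✗ · relevant ✓ · unrestricted ✓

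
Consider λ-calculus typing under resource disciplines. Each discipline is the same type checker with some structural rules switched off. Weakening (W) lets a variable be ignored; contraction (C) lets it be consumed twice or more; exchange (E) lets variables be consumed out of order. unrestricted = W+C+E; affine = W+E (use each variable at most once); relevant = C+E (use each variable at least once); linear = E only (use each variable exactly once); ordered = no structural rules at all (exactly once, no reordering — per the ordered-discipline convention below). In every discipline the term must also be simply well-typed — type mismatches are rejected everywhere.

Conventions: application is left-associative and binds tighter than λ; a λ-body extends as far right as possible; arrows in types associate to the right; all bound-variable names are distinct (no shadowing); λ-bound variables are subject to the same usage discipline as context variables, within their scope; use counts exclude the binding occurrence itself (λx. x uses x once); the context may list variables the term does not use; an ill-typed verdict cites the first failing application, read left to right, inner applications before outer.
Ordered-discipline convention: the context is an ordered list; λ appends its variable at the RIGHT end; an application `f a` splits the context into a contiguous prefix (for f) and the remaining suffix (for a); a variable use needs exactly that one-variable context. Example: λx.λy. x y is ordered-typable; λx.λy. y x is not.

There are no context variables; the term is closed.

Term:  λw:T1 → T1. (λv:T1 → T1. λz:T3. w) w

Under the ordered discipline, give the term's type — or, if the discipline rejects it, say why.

not well-typed under ordered — w ×2 used more than once (contraction); unused: v, z — weakening required
variable uses: w (bound)=2, v (bound)=0, z (bound)=0
use order (left to right): w, w
typing: the term checks, with type (T1 → T1) → T3 → T1 → T1
summary: ordered ✗; linear ✗; affine ✗; relevant ✗; unrestricted ✓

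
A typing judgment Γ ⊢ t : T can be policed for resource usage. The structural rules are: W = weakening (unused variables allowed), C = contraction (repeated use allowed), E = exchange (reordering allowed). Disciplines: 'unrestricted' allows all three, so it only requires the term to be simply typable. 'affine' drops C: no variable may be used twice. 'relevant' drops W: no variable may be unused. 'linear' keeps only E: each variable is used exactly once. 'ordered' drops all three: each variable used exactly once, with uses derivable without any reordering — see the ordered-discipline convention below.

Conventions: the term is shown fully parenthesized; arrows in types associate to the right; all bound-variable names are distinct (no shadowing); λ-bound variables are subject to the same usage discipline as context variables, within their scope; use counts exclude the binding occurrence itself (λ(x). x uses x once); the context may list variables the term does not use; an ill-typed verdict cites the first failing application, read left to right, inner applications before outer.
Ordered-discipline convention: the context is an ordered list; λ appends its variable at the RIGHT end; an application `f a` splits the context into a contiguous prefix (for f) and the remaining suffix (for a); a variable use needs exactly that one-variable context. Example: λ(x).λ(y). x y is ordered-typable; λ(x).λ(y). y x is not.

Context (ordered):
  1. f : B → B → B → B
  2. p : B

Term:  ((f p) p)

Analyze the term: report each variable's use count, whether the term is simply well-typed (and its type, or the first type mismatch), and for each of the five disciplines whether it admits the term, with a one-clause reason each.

use counts: f: 1, p: 2
use order (left to right): f, p, p
typing: ✓ — B → B
ordered: ✗, needs contraction — p ×2
linear: ✗, needs contraction — p ×2
affine: ✗, needs contraction — p ×2
relevant: ✓, f, p: all used, weakening unneeded
unrestricted: ✓, well-typed at B → B; no restrictions here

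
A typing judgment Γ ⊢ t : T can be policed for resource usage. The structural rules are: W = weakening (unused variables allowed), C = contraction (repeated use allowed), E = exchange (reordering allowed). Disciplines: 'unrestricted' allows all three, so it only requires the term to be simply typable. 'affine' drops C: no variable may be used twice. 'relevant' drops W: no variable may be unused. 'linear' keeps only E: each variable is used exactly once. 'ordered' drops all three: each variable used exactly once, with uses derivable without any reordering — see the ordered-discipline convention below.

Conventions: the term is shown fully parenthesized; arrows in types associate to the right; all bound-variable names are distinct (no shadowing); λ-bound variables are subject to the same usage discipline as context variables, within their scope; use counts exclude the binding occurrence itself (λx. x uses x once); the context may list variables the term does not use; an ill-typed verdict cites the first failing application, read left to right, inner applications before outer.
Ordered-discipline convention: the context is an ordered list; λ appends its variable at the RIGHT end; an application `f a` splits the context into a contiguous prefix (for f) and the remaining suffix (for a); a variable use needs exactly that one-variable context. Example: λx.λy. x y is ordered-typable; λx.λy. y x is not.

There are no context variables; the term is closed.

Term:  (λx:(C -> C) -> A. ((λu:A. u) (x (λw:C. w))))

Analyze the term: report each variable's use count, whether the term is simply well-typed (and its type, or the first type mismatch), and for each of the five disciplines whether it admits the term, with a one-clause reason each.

use counts: x (bound): 1; u (bound): 1; w (bound): 1
uses in reading order: u, x, w
typing: the term checks, with type ((C -> C) -> A) -> A
ordered: ✓ — x, u, w: once each, no exchange needed
linear: ✓ — each of x, u, w used exactly once
affine: ✓ — no duplicate uses among x, u, w
relevant: ✓ — every one of x, u, w appears
unrestricted: ✓ — well-typed at ((C -> C) -> A) -> A; no restrictions here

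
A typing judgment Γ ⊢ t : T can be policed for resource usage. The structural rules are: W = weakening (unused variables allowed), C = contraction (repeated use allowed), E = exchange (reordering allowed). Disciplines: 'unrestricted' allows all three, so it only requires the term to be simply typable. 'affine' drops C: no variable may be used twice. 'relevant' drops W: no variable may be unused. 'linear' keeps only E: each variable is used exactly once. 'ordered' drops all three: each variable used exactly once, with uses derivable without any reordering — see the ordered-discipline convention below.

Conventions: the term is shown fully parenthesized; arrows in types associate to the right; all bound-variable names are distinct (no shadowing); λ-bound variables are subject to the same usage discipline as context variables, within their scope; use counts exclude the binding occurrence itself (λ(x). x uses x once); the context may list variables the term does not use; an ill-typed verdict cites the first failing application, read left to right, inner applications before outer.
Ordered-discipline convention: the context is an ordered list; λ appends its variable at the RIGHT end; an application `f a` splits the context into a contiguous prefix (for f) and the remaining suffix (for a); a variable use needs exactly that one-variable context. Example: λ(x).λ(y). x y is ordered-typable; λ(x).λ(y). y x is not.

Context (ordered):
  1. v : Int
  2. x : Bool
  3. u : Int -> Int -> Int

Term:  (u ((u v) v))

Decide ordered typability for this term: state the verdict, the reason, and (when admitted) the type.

no — uses contraction: v ×2, u ×2; unused: x — weakening required
use counts: v=2, x=0, u=2
use order (left to right): u, u, v, v
typing: ✓ — Int -> Int
per-discipline verdicts: ordered ✗; linear ✗; affine ✗; relevant ✗; unrestricted ✓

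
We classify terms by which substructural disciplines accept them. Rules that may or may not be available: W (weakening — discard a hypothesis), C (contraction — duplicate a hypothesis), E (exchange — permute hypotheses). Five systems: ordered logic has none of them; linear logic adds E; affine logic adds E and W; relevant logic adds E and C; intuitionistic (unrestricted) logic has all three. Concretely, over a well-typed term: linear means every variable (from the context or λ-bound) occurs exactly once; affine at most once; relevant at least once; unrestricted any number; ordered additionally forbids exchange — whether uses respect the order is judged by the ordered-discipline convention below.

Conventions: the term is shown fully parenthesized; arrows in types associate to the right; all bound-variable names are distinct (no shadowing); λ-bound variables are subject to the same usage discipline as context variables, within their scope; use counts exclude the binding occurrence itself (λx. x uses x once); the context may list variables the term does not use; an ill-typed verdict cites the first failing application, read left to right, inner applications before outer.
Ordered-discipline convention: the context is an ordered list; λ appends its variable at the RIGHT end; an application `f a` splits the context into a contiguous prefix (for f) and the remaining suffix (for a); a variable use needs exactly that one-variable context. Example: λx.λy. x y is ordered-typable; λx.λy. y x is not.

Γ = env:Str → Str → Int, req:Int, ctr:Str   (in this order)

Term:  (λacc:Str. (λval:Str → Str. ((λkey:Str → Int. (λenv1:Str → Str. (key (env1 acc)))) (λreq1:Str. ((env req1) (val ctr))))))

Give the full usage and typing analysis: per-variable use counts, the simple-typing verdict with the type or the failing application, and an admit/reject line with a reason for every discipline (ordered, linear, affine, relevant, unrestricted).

usage: env=1, req=0, ctr=1, acc [bound]=1, val [bound]=1, key [bound]=1, env1 [bound]=1, req1 [bound]=1
order of uses: key, env1, acc, env, req1, val, ctr
typing: well-typed — term : Str → (Str → Str) → (Str → Str) → Int
ordered: ✗ — req never used (weakening)
linear: ✗ — req never used (weakening)
affine: ✓ — env, req, ctr, acc, val, key, env1, req1: no repeats, contraction unneeded
relevant: ✗ — req never used (weakening)
unrestricted: ✓ — type-checks (Str → (Str → Str) → (Str → Str) → Int) and nothing is barred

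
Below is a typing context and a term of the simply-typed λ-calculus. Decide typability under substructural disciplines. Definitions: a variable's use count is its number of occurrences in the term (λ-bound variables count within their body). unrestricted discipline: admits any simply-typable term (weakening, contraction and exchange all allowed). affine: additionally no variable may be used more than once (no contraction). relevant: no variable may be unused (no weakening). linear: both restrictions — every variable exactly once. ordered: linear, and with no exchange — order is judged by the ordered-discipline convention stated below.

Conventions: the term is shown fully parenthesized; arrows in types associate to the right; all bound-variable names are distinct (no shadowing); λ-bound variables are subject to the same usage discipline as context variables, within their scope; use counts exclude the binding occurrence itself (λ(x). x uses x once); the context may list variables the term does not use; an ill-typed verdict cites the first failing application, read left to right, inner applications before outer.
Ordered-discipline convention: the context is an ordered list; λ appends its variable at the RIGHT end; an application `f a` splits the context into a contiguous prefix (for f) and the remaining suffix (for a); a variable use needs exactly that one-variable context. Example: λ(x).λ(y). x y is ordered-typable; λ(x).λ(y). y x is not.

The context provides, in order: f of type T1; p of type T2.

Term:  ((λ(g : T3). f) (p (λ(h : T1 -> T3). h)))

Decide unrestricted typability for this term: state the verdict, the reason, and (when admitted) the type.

no — the type mismatch rejects it
use counts: f ×1; p ×1; g (λ-bound) ×0; h (λ-bound) ×1
use order (left to right): f, p, h
typing: ill-typed: non-arrow in function slot: T2
all disciplines: ordered ✗ · linear ✗ · affine ✗ · relevant ✗ · unrestricted ✗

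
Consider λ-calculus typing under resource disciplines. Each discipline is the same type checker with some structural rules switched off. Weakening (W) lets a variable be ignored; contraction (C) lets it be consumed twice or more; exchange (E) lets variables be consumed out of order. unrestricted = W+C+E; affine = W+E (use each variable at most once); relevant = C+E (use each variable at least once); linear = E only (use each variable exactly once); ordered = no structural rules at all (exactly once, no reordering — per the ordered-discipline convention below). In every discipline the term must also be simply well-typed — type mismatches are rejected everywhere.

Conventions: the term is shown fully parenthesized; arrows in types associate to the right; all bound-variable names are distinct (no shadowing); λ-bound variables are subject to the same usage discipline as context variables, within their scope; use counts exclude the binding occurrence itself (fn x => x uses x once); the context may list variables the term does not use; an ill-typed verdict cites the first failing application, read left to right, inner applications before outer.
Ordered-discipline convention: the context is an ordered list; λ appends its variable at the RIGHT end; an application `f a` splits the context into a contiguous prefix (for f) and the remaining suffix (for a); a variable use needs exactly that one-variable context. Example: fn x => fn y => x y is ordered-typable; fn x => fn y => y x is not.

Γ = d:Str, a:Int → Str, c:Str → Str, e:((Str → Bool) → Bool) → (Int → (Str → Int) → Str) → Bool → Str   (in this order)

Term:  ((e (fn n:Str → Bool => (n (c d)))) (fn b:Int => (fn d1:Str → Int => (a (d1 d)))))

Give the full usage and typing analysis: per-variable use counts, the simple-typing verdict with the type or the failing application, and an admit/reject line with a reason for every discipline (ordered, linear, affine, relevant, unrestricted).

variable uses: d: 2, a: 1, c: 1, e: 1, n (bound): 1, b (bound): 0, d1 (bound): 1
order of uses: e, n, c, d, a, d1, d
typing: ✓ — Bool → Str
ordered: ✗ — d ×2 used more than once (contraction); b left unused
linear: ✗ — d ×2 used more than once (contraction); b left unused
affine: ✗ — d ×2 used more than once (contraction)
relevant: ✗ — b left unused
unrestricted: ✓ — type-checks (Bool → Str) and nothing is barred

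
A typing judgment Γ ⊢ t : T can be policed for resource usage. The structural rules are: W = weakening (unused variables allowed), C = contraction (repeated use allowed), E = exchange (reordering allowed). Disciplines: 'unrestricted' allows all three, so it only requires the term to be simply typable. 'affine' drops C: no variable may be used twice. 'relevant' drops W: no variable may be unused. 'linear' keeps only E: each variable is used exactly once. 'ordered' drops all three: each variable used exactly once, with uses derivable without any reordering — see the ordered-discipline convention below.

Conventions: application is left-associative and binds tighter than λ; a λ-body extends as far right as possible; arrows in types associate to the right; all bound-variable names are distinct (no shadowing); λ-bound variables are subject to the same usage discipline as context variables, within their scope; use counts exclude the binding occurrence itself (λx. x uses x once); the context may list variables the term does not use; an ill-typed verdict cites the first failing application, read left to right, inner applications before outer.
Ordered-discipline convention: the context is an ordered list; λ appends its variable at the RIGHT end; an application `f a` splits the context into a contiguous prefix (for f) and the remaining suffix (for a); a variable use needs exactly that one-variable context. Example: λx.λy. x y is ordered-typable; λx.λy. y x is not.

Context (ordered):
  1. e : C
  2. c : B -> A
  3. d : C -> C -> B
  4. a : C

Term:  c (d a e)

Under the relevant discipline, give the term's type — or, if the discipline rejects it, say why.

term : A
counts: e: 1×, c: 1×, d: 1×, a: 1×
order of uses: c, d, a, e
typing: well-typed — term : A
all disciplines: ordered ✗ | linear ✓ | affine ✓ | relevant ✓ | unrestricted ✓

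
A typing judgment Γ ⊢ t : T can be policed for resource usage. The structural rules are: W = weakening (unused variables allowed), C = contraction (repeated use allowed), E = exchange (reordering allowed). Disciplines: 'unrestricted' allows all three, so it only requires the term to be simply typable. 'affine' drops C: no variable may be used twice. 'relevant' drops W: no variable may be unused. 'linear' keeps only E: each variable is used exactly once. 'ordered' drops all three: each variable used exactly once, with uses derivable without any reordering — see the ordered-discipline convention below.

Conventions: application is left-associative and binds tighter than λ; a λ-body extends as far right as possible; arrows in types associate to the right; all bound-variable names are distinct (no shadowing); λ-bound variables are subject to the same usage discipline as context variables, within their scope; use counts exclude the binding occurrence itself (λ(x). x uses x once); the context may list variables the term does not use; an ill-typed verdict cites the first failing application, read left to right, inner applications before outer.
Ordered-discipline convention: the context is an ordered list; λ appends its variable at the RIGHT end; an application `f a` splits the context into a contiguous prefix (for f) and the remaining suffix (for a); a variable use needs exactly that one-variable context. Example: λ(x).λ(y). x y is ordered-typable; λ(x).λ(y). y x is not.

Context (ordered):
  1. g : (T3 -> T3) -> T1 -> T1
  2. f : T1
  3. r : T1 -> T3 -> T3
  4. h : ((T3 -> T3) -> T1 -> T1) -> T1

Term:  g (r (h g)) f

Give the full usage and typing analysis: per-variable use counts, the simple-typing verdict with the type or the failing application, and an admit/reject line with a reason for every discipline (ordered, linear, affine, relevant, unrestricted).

variable uses: g: 2, f: 1, r: 1, h: 1
uses in reading order: g, r, h, g, f
typing: the term checks, with type T1
ordered ✗ (needs contraction — g ×2)
linear ✗ (needs contraction — g ×2)
affine ✗ (needs contraction — g ×2)
relevant ✓ (none of g, f, r, h goes unused)
unrestricted ✓ (type-checks (T1) and nothing is barred)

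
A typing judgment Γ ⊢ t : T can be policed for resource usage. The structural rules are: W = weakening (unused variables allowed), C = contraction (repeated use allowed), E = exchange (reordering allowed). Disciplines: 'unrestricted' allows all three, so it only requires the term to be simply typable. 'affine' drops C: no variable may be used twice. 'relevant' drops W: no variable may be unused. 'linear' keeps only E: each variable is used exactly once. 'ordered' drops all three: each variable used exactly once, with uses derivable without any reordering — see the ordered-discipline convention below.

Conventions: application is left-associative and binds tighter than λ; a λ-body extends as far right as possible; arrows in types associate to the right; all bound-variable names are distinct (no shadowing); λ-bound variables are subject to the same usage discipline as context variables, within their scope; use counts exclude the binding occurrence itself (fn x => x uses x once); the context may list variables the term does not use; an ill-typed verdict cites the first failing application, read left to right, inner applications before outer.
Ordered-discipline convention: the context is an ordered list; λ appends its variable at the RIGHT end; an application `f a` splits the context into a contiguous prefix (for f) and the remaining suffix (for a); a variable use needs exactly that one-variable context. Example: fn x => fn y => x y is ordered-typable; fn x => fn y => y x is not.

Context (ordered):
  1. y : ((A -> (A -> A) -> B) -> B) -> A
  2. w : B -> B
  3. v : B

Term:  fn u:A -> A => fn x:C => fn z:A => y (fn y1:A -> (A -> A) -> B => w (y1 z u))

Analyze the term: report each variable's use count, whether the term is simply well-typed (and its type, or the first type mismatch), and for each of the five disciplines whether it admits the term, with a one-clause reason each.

variable uses: y: 1; w: 1; v: 0; u (bound): 1; x (bound): 0; z (bound): 1; y1 (bound): 1
left-to-right use order: y, w, y1, z, u
typing: well-typed at (A -> A) -> C -> A -> A
ordered ✗ (v, x left unused)
linear ✗ (v, x left unused)
affine ✓ (y, w, v, u, x, z, y1: no repeats, contraction unneeded)
relevant ✗ (v, x left unused)
unrestricted ✓ (simply typable at (A -> A) -> C -> A -> A; W, C, E all held)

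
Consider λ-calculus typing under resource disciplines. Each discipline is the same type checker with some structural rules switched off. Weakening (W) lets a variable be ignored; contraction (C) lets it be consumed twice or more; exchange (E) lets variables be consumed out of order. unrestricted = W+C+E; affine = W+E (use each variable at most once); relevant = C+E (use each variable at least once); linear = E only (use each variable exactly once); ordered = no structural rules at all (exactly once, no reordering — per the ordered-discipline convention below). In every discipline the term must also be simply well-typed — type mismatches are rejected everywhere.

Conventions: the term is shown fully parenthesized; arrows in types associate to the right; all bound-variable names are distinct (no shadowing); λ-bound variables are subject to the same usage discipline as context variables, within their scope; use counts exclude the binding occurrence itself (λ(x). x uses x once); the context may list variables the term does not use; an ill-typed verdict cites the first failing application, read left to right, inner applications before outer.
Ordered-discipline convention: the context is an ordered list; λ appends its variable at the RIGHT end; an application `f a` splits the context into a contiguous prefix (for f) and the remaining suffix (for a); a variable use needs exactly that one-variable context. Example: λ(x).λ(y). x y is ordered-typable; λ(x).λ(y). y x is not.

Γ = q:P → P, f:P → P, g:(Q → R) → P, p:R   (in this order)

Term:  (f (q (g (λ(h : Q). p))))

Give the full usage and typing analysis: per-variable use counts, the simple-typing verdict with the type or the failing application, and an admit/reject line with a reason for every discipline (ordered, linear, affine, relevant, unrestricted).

use counts: q=1, f=1, g=1, p=1, h (λ-bound)=0
uses in reading order: f, q, g, p
typing: ✓ — P
ordered: ✗, h never used (weakening)
linear: ✗, h never used (weakening)
affine: ✓, no duplicate uses among q, f, g, p, h
relevant: ✗, h never used (weakening)
unrestricted: ✓, well-typed at P; no restrictions here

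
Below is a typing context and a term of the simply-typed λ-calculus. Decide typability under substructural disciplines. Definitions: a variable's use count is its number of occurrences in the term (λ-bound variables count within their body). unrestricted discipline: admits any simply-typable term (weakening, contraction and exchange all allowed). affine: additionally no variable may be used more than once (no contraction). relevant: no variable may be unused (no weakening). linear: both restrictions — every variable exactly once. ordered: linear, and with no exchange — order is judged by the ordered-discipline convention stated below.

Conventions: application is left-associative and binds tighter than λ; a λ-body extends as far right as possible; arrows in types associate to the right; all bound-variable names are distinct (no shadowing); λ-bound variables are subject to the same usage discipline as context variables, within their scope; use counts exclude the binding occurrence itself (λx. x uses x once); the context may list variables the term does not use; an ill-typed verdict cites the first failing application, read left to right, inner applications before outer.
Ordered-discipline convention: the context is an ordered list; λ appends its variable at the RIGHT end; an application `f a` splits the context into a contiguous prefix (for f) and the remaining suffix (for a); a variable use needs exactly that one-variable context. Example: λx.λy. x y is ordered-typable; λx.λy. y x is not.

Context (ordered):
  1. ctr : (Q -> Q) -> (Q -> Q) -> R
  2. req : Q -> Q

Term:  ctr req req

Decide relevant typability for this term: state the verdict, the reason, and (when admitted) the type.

yes — every one of ctr, req appears; term : R
counts: ctr=1; req=2
order of uses: ctr, req, req
typing: ✓ — R
per-discipline verdicts: ordered ✗ · linear ✗ · affine ✗ · relevant ✓ · unrestricted ✓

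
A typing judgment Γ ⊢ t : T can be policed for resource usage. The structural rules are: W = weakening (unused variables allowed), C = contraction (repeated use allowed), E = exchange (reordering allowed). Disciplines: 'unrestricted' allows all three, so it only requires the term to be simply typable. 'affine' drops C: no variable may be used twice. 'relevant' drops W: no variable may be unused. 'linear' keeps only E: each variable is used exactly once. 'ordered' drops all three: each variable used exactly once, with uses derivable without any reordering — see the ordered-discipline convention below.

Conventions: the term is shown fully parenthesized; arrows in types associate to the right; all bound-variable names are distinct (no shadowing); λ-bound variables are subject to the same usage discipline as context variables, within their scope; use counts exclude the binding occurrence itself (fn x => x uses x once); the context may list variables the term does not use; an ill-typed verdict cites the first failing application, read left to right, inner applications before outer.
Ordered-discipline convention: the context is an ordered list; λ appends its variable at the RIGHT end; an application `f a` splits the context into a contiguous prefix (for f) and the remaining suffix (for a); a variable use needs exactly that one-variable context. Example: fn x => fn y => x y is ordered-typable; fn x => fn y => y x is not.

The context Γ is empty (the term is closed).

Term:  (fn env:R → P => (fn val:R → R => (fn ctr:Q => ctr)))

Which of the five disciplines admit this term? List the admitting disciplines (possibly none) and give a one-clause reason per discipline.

accepted by: affine, unrestricted
counts: env [bound] ×0, val [bound] ×0, ctr [bound] ×1
use order (left to right): ctr
typing: ✓ — (R → P) → (R → R) → Q → Q
ordered: ✗ — needs weakening: env, val unused
linear: ✗ — needs weakening: env, val unused
affine: ✓ — env, val, ctr: no repeats, contraction unneeded
relevant: ✗ — needs weakening: env, val unused
unrestricted: ✓ — typability at (R → P) → (R → R) → Q → Q is all that's needed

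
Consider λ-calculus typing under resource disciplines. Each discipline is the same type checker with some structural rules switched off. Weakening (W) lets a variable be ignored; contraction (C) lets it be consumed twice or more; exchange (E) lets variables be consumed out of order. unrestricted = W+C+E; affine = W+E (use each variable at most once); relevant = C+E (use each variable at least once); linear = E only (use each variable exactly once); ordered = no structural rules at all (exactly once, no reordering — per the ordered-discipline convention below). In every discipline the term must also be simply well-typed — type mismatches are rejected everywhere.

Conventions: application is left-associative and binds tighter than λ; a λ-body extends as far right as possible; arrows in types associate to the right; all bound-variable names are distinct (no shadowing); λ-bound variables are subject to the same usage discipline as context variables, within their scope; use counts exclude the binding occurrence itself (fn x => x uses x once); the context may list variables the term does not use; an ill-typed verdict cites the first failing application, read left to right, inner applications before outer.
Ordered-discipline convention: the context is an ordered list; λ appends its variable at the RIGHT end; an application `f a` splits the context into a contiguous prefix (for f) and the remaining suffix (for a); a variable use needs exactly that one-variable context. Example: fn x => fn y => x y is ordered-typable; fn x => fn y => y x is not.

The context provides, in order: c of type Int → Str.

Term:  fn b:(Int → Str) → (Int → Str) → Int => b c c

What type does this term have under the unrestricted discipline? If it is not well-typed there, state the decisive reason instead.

term : ((Int → Str) → (Int → Str) → Int) → Int
variable uses: c=2; b (λ-bound)=1
order of uses: b, c, c
typing: the term checks, with type ((Int → Str) → (Int → Str) → Int) → Int
per-discipline verdicts: ordered ✗, linear ✗, affine ✗, relevant ✓, unrestricted ✓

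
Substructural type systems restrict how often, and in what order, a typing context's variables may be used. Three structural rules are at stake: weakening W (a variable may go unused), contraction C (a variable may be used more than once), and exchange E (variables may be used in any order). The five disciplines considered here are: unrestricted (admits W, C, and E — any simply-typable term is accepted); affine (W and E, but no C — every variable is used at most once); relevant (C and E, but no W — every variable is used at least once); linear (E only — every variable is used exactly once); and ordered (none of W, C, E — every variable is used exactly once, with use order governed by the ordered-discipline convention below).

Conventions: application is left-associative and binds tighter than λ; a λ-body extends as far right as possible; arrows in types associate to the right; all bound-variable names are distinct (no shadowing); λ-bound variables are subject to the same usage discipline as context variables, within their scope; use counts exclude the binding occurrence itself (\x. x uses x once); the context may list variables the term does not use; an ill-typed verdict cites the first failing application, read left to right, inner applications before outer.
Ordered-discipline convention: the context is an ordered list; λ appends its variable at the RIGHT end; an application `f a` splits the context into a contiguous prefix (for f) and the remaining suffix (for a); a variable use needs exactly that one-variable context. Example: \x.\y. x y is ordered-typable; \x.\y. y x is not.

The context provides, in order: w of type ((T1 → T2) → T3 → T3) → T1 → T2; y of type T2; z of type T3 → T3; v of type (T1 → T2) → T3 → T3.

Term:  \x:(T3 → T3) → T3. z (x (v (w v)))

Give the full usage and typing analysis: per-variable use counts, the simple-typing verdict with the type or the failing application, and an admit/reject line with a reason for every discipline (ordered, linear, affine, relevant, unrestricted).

counts: w=1; y=0; z=1; v=2; x (bound)=1
order of uses: z, x, v, w, v
typing: ✓ — ((T3 → T3) → T3) → T3
ordered ✗ (repeated use of v ×2; unused: y — weakening required)
linear ✗ (repeated use of v ×2; unused: y — weakening required)
affine ✗ (repeated use of v ×2)
relevant ✗ (unused: y — weakening required)
unrestricted ✓ (typability at ((T3 → T3) → T3) → T3 is all that's needed)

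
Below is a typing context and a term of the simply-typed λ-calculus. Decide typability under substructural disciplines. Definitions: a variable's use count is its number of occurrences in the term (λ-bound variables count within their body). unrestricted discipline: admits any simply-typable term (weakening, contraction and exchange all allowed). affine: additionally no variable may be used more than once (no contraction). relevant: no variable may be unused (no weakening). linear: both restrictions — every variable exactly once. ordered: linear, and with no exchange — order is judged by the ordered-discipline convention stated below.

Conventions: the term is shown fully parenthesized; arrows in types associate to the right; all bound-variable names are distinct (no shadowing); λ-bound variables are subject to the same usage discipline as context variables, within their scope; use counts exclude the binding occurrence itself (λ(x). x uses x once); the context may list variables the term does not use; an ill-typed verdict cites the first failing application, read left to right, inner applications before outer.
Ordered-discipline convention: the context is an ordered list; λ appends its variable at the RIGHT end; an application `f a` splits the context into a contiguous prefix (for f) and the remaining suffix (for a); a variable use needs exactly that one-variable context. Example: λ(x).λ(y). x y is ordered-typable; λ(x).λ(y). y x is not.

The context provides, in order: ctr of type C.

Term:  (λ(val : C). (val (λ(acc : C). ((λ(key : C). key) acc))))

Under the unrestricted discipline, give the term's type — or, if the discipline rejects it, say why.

not well-typed under unrestricted — not simply typable
counts: ctr=0, val (bound)=1, acc (bound)=1, key (bound)=1
uses in reading order: val, key, acc
typing: ill-typed: non-arrow in function slot: C
all disciplines: ordered ✗ | linear ✗ | affine ✗ | relevant ✗ | unrestricted ✗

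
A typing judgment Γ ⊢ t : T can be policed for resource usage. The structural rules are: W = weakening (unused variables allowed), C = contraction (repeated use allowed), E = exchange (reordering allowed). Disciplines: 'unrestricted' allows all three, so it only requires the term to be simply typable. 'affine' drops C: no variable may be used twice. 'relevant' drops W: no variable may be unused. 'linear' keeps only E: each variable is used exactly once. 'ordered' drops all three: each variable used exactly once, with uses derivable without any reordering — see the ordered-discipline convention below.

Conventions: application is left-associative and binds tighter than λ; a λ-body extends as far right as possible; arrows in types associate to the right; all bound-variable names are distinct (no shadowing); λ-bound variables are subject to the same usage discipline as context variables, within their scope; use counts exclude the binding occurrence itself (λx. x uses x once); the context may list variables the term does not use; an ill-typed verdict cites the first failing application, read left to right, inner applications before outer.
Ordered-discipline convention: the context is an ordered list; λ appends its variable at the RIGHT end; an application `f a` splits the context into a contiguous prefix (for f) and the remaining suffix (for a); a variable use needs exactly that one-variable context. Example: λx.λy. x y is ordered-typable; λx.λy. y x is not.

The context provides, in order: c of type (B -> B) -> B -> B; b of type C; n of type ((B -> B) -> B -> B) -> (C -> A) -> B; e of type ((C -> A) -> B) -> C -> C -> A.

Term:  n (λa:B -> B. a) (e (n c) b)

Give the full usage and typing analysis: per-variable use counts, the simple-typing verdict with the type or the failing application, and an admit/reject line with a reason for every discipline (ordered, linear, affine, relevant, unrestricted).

usage: c: 1, b: 1, n: 2, e: 1, a [bound]: 1
left-to-right use order: n, a, e, n, c, b
typing: the term checks, with type B
ordered: ✗, repeated use of n ×2
linear: ✗, repeated use of n ×2
affine: ✗, repeated use of n ×2
relevant: ✓, c, b, n, e, a: all used, weakening unneeded
unrestricted: ✓, well-typed at B; no restrictions here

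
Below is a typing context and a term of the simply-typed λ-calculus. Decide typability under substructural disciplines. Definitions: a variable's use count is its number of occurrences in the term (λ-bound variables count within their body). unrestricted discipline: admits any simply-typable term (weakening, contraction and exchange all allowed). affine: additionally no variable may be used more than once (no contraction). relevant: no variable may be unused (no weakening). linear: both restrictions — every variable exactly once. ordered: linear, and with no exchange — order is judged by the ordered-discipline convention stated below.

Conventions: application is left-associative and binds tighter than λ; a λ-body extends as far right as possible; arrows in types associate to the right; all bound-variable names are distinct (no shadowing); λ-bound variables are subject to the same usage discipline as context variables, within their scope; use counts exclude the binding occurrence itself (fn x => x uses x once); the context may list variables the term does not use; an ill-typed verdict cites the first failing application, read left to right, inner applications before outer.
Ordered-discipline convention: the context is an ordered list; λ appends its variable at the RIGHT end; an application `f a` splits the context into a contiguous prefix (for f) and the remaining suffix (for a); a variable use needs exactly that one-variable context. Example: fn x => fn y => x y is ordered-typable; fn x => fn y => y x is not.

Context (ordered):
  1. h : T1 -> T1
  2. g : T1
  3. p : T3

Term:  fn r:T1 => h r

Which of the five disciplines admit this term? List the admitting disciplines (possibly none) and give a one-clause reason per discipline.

admitted in: affine, unrestricted
counts: h=1, g=0, p=0, r (λ-bound)=1
left-to-right use order: h, r
typing: well-typed — term : T1 -> T1
ordered: ✗ — unused: g, p — weakening required
linear: ✗ — unused: g, p — weakening required
affine: ✓ — no duplicate uses among h, g, p, r
relevant: ✗ — unused: g, p — weakening required
unrestricted: ✓ — type-checks (T1 -> T1) and nothing is barred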